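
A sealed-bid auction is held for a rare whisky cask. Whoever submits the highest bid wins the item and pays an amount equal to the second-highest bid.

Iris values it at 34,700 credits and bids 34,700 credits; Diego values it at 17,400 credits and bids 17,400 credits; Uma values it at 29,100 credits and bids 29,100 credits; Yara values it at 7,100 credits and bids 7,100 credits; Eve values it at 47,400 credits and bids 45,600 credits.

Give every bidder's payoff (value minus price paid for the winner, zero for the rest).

Payoffs: Iris 0 credits, Diego 0 credits, Uma 0 credits, Yara 0 credits, Eve 12,700 credits.

Sorted high to low: Eve 45,600 credits, then Iris 34,700 credits, then Uma 29,100 credits, then Diego 17,400 credits, then Yara 7,100 credits.
Eve has the top bid and wins; the price is the second-highest bid, 34,700 credits.
Eve's payoff = 47,400 credits − 34,700 credits = 12,700 credits. All other bidders lose, so their payoff is 0.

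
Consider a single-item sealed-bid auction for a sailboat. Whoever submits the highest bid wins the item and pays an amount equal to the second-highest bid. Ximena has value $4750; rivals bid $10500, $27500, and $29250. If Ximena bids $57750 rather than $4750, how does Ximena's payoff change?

The highest competing bid is $29250.
Bidding truthfully at $4750: the top bid is $29250 (a rival), so Ximena loses. Payoff = $0.
Bidding $57750: Ximena has the top bid, wins, and pays the second-highest bid $29250. Payoff = $4750 − $29250 = -$24500.
Change = -$24500 − $0 = -$24500.
This is the dominant-strategy logic: truthful bidding weakly beats any alternative.

Payoff change: -$24500.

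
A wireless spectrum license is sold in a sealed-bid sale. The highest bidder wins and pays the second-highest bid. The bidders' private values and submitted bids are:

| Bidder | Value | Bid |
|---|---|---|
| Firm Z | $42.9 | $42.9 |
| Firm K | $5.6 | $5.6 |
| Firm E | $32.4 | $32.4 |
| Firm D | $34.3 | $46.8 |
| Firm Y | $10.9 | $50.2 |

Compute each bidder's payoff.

Ordered from highest: Firm Y $50.2 > Firm D $46.8 > Firm Z $42.9 > Firm E $32.4 > Firm K $5.6.
Firm Y has the top bid and wins; the price is the second-highest bid, $46.8.
Firm Y's payoff = $10.9 − $46.8 = -$35.9. All other bidders lose, so their payoff is 0.

Firm Z $0.0, Firm K $0.0, Firm E $0.0, Firm D $0.0, Firm Y -$35.9.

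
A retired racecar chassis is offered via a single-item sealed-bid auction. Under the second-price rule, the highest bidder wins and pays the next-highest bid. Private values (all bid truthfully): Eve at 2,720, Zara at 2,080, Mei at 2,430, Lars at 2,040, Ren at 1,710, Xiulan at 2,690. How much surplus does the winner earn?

30

Ranking the bids: Eve 2,720; Xiulan 2,690; Mei 2,430; Zara 2,080; Lars 2,040; Ren 1,710.
Eve wins with the top bid and pays the second-highest, 2,690.
Surplus = 2,720 − 2,690 = 30.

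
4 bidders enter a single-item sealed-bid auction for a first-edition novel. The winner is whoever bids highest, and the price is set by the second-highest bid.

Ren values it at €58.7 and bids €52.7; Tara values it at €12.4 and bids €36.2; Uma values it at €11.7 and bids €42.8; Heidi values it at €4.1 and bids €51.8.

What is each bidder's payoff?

Bids in descending order: Ren €52.7 > Heidi €51.8 > Uma €42.8 > Tara €36.2.
Ren has the top bid and wins; the price is the second-highest bid, €51.8.
Ren's payoff = €58.7 − €51.8 = €6.9. All other bidders lose, so their payoff is 0.

Payoffs: Ren €6.9, Tara €0.0, Uma €0.0, Heidi €0.0.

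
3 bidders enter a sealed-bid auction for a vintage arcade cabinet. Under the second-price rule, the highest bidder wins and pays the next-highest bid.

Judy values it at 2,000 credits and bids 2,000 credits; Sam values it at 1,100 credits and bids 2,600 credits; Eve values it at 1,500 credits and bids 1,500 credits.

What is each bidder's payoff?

Judy 0 credits, Sam -900 credits, Eve 0 credits.

Bids in descending order: Sam 2,600 credits, then Judy 2,000 credits, then Eve 1,500 credits.
Sam has the top bid and wins; the price is the second-highest bid, 2,000 credits.
Sam's payoff = 1,100 credits − 2,000 credits = -900 credits. All other bidders lose, so their payoff is 0.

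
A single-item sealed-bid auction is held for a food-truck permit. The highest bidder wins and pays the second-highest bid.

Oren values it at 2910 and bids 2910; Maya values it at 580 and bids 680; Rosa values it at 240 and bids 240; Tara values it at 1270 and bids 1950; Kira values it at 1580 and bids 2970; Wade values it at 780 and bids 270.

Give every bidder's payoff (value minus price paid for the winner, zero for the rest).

Oren 0, Maya 0, Rosa 0, Tara 0, Kira -1330, Wade 0.

Sorted high to low: Kira 2970; Oren 2910; Tara 1950; Maya 680; Wade 270; Rosa 240.
Kira has the top bid and wins; the price is the second-highest bid, 2910.
Kira's payoff = 1580 − 2910 = -1330. All other bidders lose, so their payoff is 0.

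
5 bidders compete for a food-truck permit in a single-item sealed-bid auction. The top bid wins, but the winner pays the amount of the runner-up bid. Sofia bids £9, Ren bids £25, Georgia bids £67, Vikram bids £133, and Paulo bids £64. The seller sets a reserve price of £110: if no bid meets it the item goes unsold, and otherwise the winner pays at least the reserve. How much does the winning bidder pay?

£110

Sorted high to low: Vikram £133; Georgia £67; Paulo £64; Ren £25; Sofia £9.
Vikram has the highest bid, so Vikram wins.
The second-highest bid is £67, but the reserve £110 is higher, so the price is the reserve.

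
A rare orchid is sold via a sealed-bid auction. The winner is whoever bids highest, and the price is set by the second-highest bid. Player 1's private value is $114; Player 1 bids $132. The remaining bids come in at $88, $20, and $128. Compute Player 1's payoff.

Highest competing bid: $128.
Player 1's bid $132 is the highest overall, so Player 1 wins and pays the second-highest bid, $128.
Payoff = value − price = $114 − $128 = -$14.

The bidder's payoff: -$14.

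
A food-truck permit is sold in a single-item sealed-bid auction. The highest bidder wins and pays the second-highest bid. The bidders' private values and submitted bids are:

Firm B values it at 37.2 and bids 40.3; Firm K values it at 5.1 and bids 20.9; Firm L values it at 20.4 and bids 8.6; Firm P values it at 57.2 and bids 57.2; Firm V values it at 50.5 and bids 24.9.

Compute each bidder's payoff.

Firm B 0.0, Firm K 0.0, Firm L 0.0, Firm P 16.9, Firm V 0.0.

Sorted high to low: Firm P 57.2 > Firm B 40.3 > Firm V 24.9 > Firm K 20.9 > Firm L 8.6.
Firm P has the top bid and wins; the price is the second-highest bid, 40.3.
Firm P's payoff = 57.2 − 40.3 = 16.9. All other bidders lose, so their payoff is 0.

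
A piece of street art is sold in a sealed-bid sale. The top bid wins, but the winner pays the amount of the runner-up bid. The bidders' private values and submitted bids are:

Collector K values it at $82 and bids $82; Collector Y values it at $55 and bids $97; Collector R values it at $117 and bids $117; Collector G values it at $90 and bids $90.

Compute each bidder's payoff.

Payoffs: Collector K $0, Collector Y $0, Collector R $20, Collector G $0.

Sorted high to low: Collector R $117; Collector Y $97; Collector G $90; Collector K $82.
Collector R has the top bid and wins; the price is the second-highest bid, $97.
Collector R's payoff = $117 − $97 = $20. All other bidders lose, so their payoff is 0.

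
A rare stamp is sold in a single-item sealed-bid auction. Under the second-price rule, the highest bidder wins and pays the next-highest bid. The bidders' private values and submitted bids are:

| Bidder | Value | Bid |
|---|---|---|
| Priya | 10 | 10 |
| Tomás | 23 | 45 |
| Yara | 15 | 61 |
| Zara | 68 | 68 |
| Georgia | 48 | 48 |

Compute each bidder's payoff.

Payoffs: Priya 0, Tomás 0, Yara 0, Zara 7, Georgia 0.

Bids in descending order: Zara 68, then Yara 61, then Georgia 48, then Tomás 45, then Priya 10.
Zara has the top bid and wins; the price is the second-highest bid, 61.
Zara's payoff = 68 − 61 = 7. All other bidders lose, so their payoff is 0.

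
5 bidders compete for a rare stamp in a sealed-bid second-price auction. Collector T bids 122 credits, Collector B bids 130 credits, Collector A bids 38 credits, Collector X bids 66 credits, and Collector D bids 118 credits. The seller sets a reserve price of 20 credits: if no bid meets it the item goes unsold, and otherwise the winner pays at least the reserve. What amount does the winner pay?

Ordered from highest: Collector B 130 credits; Collector T 122 credits; Collector D 118 credits; Collector X 66 credits; Collector A 38 credits.
Collector B has the highest bid, so Collector B wins.
The second-highest bid is 122 credits, which exceeds the reserve, so that sets the price.

Price paid: 122 credits.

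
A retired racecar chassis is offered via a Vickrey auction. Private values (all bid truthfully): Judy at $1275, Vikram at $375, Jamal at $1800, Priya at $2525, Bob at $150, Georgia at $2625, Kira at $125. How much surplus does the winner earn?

Bids in descending order: Georgia $2625; Priya $2525; Jamal $1800; Judy $1275; Vikram $375; Bob $150; Kira $125.
Georgia wins with the top bid and pays the second-highest, $2525.
Surplus = $2625 − $2525 = $100.

$100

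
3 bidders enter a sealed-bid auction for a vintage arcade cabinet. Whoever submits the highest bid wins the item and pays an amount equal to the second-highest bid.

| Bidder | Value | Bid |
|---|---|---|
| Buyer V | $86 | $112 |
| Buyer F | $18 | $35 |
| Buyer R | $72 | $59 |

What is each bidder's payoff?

Buyer V $27, Buyer F $0, Buyer R $0.

Bids in descending order: Buyer V $112 > Buyer R $59 > Buyer F $35.
Buyer V has the top bid and wins; the price is the second-highest bid, $59.
Buyer V's payoff = $86 − $59 = $27. All other bidders lose, so their payoff is 0.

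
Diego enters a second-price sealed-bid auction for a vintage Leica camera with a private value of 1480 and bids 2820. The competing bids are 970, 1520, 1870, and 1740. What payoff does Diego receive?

Payoff = -390.

Highest competing bid: 1870.
Diego's bid 2820 is the highest overall, so Diego wins and pays the second-highest bid, 1870.
Payoff = value − price = 1480 − 1870 = -390.
Overbidding won the item at a price above value — truthful bidding would have avoided this loss.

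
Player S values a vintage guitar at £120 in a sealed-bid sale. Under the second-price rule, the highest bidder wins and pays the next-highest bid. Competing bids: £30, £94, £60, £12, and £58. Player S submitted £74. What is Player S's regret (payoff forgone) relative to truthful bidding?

Payoff forgone: £26.

The highest competing bid is £94.
Bidding truthfully at £120: Player S has the top bid, wins, and pays the second-highest bid £94. Payoff = £120 − £94 = £26.
Bidding £74: the top bid is £94 (a rival), so Player S loses. Payoff = £0.
Regret = truthful payoff − actual payoff = £26 − £0 = £26.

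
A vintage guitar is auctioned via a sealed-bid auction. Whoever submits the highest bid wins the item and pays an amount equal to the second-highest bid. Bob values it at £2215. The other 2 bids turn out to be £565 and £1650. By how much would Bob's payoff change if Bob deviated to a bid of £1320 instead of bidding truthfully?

The highest competing bid is £1650.
Bidding truthfully at £2215: Bob has the top bid, wins, and pays the second-highest bid £1650. Payoff = £2215 − £1650 = £565.
Bidding £1320: the top bid is £1650 (a rival), so Bob loses. Payoff = £0.
Change = £0 − £565 = -£565.
This is the dominant-strategy logic: truthful bidding weakly beats any alternative.

Payoff change: -£565.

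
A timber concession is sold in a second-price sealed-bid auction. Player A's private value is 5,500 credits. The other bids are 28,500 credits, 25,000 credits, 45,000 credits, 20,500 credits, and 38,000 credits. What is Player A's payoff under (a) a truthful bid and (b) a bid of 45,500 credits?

(a) 0 credits  (b) -39,500 credits

The highest competing bid is 45,000 credits.
Bidding truthfully at 5,500 credits: the top bid is 45,000 credits (a rival), so Player A loses. Payoff = 0 credits.
Bidding 45,500 credits: Player A has the top bid, wins, and pays the second-highest bid 45,000 credits. Payoff = 5,500 credits − 45,000 credits = -39,500 credits.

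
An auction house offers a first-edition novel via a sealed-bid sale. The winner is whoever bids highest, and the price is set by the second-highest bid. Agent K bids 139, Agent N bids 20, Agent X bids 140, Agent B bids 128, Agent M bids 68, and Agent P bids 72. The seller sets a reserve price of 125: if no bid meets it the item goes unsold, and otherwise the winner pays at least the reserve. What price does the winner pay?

Ordered from highest: Agent X 140; Agent K 139; Agent B 128; Agent P 72; Agent M 68; Agent N 20.
Agent X has the highest bid, so Agent X wins.
The second-highest bid is 139, which exceeds the reserve, so that sets the price.

Price paid: 139.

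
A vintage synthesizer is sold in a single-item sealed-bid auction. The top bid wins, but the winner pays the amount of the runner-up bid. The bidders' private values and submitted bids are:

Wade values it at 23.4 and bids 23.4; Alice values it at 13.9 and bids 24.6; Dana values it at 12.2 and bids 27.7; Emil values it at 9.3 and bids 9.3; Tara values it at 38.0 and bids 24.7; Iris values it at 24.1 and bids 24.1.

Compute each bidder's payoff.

Ordered from highest: Dana 27.7 > Tara 24.7 > Alice 24.6 > Iris 24.1 > Wade 23.4 > Emil 9.3.
Dana has the top bid and wins; the price is the second-highest bid, 24.7.
Dana's payoff = 12.2 − 24.7 = -12.5. All other bidders lose, so their payoff is 0.

Payoffs: Wade 0.0, Alice 0.0, Dana -12.5, Emil 0.0, Tara 0.0, Iris 0.0.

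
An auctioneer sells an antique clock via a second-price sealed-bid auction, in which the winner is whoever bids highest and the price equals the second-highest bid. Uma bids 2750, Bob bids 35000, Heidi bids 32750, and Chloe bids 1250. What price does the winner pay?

Ordered from highest: Bob 35000 > Heidi 32750 > Uma 2750 > Chloe 1250.
Bob is the highest bidder, so Bob wins.
Under the second-price rule, the price is the second-highest bid: 32750.

The winner pays 32750.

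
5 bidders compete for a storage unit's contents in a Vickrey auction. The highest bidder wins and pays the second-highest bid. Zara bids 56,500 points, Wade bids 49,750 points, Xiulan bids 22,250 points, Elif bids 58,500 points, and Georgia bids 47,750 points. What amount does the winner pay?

Ordered from highest: Elif 58,500 points > Zara 56,500 points > Wade 49,750 points > Georgia 47,750 points > Xiulan 22,250 points.
Elif has the highest bid, so Elif wins.
The second-highest bid is 56,500 points, so that is what Elif pays.

Price paid: 56,500 points.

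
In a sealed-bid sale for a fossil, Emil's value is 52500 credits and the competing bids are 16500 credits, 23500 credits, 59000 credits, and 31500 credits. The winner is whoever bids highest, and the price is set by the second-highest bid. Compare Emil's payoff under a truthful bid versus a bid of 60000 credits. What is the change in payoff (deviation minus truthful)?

The highest competing bid is 59000 credits.
Bidding truthfully at 52500 credits: the top bid is 59000 credits (a rival), so Emil loses. Payoff = 0 credits.
Bidding 60000 credits: Emil has the top bid, wins, and pays the second-highest bid 59000 credits. Payoff = 52500 credits − 59000 credits = -6500 credits.
Change = -6500 credits − 0 credits = -6500 credits.

Change in payoff: -6500 credits.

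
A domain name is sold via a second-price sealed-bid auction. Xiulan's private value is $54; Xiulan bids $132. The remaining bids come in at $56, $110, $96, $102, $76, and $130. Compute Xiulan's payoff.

-$76

Highest competing bid: $130.
Xiulan's bid $132 is the highest overall, so Xiulan wins and pays the second-highest bid, $130.
Payoff = value − price = $54 − $130 = -$76.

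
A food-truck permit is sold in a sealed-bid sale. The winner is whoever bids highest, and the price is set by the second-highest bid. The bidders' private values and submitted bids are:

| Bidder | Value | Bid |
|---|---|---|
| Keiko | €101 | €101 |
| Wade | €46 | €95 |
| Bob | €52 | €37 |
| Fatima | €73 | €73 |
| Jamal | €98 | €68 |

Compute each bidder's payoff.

Ordered from highest: Keiko €101 > Wade €95 > Fatima €73 > Jamal €68 > Bob €37.
Keiko has the top bid and wins; the price is the second-highest bid, €95.
Keiko's payoff = €101 − €95 = €6. All other bidders lose, so their payoff is 0.

Payoffs: Keiko €6, Wade €0, Bob €0, Fatima €0, Jamal €0.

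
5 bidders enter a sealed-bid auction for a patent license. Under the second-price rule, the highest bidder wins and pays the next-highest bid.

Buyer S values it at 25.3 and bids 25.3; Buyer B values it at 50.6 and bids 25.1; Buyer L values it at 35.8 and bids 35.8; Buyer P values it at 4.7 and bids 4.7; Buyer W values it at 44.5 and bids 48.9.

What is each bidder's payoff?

Ordered from highest: Buyer W 48.9; Buyer L 35.8; Buyer S 25.3; Buyer B 25.1; Buyer P 4.7.
Buyer W has the top bid and wins; the price is the second-highest bid, 35.8.
Buyer W's payoff = 44.5 − 35.8 = 8.7. All other bidders lose, so their payoff is 0.

Payoffs: Buyer S 0.0, Buyer B 0.0, Buyer L 0.0, Buyer P 0.0, Buyer W 8.7.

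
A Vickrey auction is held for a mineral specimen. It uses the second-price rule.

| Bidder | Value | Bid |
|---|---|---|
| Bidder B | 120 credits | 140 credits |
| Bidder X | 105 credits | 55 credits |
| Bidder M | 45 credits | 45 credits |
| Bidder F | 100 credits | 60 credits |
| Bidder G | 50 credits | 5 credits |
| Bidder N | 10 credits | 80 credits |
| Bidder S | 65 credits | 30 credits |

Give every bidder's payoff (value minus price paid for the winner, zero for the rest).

Payoffs: Bidder B 40 credits, Bidder X 0 credits, Bidder M 0 credits, Bidder F 0 credits, Bidder G 0 credits, Bidder N 0 credits, Bidder S 0 credits.

Sorted high to low: Bidder B 140 credits, then Bidder N 80 credits, then Bidder F 60 credits, then Bidder X 55 credits, then Bidder M 45 credits, then Bidder S 30 credits, then Bidder G 5 credits.
Bidder B has the top bid and wins; the price is the second-highest bid, 80 credits.
Bidder B's payoff = 120 credits − 80 credits = 40 credits. All other bidders lose, so their payoff is 0.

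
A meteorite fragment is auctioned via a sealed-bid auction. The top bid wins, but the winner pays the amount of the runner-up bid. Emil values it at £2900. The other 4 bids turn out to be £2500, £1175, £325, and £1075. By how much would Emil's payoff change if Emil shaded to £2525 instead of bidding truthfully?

£0

The highest competing bid is £2500.
Bidding truthfully at £2900: Emil has the top bid, wins, and pays the second-highest bid £2500. Payoff = £2900 − £2500 = £400.
Bidding £2525: Emil has the top bid, wins, and pays the second-highest bid £2500. Payoff = £2900 − £2500 = £400.
Change = £400 − £400 = £0.
The bid only affects whether you win, not the price — here both bids land on the same side of the top rival bid, so the deviation is payoff-neutral.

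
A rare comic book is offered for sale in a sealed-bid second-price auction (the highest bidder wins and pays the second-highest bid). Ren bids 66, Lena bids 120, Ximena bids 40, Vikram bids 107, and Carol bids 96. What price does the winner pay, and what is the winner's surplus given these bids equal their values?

Ranking the bids: Lena 120 > Vikram 107 > Carol 96 > Ren 66 > Ximena 40.
Lena is the highest bidder, so Lena wins.
Under the second-price rule, the price is the second-highest bid: 107.
Surplus = 120 − 107 = 13.

The winner pays 107 for a surplus of 13.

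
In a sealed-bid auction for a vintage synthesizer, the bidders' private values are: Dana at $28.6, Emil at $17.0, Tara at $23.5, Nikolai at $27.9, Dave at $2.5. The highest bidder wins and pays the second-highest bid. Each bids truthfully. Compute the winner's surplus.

Winner's surplus: $0.7.

Sorted high to low: Dana $28.6 > Nikolai $27.9 > Tara $23.5 > Emil $17.0 > Dave $2.5.
Dana wins with the top bid and pays the second-highest, $27.9.
Surplus = $28.6 − $27.9 = $0.7.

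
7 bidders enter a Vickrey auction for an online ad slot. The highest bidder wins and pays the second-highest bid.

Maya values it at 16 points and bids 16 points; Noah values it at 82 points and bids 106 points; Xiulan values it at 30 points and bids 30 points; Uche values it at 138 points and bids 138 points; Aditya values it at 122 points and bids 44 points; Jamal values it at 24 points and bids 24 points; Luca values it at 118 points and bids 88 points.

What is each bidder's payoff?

Maya 0 points, Noah 0 points, Xiulan 0 points, Uche 32 points, Aditya 0 points, Jamal 0 points, Luca 0 points.

Ranking the bids: Uche 138 points > Noah 106 points > Luca 88 points > Aditya 44 points > Xiulan 30 points > Jamal 24 points > Maya 16 points.
Uche has the top bid and wins; the price is the second-highest bid, 106 points.
Uche's payoff = 138 points − 106 points = 32 points. All other bidders lose, so their payoff is 0.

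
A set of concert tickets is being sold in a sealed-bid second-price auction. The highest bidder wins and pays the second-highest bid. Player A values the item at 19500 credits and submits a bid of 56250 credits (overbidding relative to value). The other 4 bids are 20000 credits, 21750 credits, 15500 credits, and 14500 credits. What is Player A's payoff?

Highest competing bid: 21750 credits.
Player A's bid 56250 credits is the highest overall, so Player A wins and pays the second-highest bid, 21750 credits.
Payoff = value − price = 19500 credits − 21750 credits = -2250 credits.

Player A's payoff: -2250 credits.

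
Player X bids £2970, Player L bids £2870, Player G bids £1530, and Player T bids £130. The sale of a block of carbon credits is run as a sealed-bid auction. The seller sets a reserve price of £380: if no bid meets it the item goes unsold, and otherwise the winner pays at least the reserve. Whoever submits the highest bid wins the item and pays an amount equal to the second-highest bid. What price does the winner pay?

Price paid: £2870.

Sorted high to low: Player X £2970 > Player L £2870 > Player G £1530 > Player T £130.
Player X has the highest bid, so Player X wins.
The second-highest bid is £2870, which exceeds the reserve, so that sets the price.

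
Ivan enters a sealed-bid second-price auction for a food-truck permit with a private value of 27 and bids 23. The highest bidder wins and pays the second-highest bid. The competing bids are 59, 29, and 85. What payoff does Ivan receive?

Highest competing bid: 85.
Ivan's bid 23 is not the highest, so Ivan loses, pays nothing, and earns zero payoff.

Ivan's payoff: 0.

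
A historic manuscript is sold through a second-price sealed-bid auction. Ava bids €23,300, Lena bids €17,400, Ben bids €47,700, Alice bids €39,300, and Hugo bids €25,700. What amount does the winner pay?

Sorted high to low: Ben €47,700 > Alice €39,300 > Hugo €25,700 > Ava €23,300 > Lena €17,400.
Ben has the highest bid, so Ben wins.
The second-highest bid is €39,300, so that is what Ben pays.

The winner pays €39,300.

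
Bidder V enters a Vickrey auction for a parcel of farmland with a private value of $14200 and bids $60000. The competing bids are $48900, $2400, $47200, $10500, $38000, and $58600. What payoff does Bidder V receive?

Highest competing bid: $58600.
Bidder V's bid $60000 is the highest overall, so Bidder V wins and pays the second-highest bid, $58600.
Payoff = value − price = $14200 − $58600 = -$44400.

Bidder V's payoff: -$44400.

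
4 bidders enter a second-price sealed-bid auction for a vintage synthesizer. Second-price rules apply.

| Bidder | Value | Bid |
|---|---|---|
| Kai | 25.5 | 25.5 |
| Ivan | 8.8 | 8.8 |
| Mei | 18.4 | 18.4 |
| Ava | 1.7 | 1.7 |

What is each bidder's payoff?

Bids in descending order: Kai 25.5 > Mei 18.4 > Ivan 8.8 > Ava 1.7.
Kai has the top bid and wins; the price is the second-highest bid, 18.4.
Kai's payoff = 25.5 − 18.4 = 7.1. All other bidders lose, so their payoff is 0.

Payoffs: Kai 7.1, Ivan 0.0, Mei 0.0, Ava 0.0.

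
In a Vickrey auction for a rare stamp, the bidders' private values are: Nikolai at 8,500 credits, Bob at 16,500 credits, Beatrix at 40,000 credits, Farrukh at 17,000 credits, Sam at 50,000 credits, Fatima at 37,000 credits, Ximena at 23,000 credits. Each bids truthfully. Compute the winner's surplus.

Surplus = 10,000 credits.

Ordered from highest: Sam 50,000 credits > Beatrix 40,000 credits > Fatima 37,000 credits > Ximena 23,000 credits > Farrukh 17,000 credits > Bob 16,500 credits > Nikolai 8,500 credits.
Sam wins with the top bid and pays the second-highest, 40,000 credits.
Surplus = 50,000 credits − 40,000 credits = 10,000 credits.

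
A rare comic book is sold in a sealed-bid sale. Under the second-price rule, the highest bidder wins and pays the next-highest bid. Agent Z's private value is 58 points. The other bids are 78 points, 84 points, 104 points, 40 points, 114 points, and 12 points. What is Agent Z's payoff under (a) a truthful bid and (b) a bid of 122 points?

The highest competing bid is 114 points.
Bidding truthfully at 58 points: the top bid is 114 points (a rival), so Agent Z loses. Payoff = 0 points.
Bidding 122 points: Agent Z has the top bid, wins, and pays the second-highest bid 114 points. Payoff = 58 points − 114 points = -56 points.
Deviating from a truthful bid can only lose payoff in a second-price auction — never gain.

(a) 0 points  (b) -56 points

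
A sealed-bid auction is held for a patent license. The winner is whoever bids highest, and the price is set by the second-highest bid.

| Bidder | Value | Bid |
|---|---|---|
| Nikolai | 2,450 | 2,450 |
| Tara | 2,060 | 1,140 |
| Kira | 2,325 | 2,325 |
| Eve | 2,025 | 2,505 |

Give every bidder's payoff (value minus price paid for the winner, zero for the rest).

Payoffs: Nikolai 0, Tara 0, Kira 0, Eve -425.

Bids in descending order: Eve 2,505; Nikolai 2,450; Kira 2,325; Tara 1,140.
Eve has the top bid and wins; the price is the second-highest bid, 2,450.
Eve's payoff = 2,025 − 2,450 = -425. All other bidders lose, so their payoff is 0.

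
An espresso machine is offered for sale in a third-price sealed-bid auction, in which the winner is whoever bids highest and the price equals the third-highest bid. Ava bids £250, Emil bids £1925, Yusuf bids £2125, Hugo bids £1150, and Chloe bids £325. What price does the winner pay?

The winner pays £1150.

Ordered from highest: Yusuf £2125, then Emil £1925, then Hugo £1150, then Chloe £325, then Ava £250.
Yusuf is the highest bidder, so Yusuf wins.
Under the third-price rule, the price is the third-highest bid: £1150.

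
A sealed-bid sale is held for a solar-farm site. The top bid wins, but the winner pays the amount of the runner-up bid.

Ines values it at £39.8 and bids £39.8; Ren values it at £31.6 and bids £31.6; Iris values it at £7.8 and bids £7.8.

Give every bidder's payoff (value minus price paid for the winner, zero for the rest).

Payoffs: Ines £8.2, Ren £0.0, Iris £0.0.

Ranking the bids: Ines £39.8, then Ren £31.6, then Iris £7.8.
Ines has the top bid and wins; the price is the second-highest bid, £31.6.
Ines's payoff = £39.8 − £31.6 = £8.2. All other bidders lose, so their payoff is 0.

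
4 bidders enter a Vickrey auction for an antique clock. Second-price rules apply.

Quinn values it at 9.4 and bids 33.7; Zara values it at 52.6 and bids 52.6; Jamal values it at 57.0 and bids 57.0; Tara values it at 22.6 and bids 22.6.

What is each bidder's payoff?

Sorted high to low: Jamal 57.0; Zara 52.6; Quinn 33.7; Tara 22.6.
Jamal has the top bid and wins; the price is the second-highest bid, 52.6.
Jamal's payoff = 57.0 − 52.6 = 4.4. All other bidders lose, so their payoff is 0.

Payoffs: Quinn 0.0, Zara 0.0, Jamal 4.4, Tara 0.0.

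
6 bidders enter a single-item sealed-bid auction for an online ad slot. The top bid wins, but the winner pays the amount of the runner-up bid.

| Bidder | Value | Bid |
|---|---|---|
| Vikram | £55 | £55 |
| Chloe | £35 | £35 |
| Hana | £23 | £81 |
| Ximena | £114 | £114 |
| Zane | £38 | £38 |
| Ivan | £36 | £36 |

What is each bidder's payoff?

Sorted high to low: Ximena £114, then Hana £81, then Vikram £55, then Zane £38, then Ivan £36, then Chloe £35.
Ximena has the top bid and wins; the price is the second-highest bid, £81.
Ximena's payoff = £114 − £81 = £33. All other bidders lose, so their payoff is 0.

Payoffs: Vikram £0, Chloe £0, Hana £0, Ximena £33, Zane £0, Ivan £0.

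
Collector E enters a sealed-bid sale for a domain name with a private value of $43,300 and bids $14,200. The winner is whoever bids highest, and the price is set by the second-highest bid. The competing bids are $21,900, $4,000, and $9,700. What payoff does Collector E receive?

$0

Highest competing bid: $21,900.
Collector E's bid $14,200 is not the highest, so Collector E loses, pays nothing, and earns zero payoff.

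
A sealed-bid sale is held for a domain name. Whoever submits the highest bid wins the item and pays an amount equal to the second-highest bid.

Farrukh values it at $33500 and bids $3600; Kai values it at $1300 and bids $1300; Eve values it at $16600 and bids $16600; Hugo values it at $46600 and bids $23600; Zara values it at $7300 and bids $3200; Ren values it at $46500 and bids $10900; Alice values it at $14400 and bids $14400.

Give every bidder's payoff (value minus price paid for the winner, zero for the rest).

Farrukh $0, Kai $0, Eve $0, Hugo $30000, Zara $0, Ren $0, Alice $0.

Ranking the bids: Hugo $23600; Eve $16600; Alice $14400; Ren $10900; Farrukh $3600; Zara $3200; Kai $1300.
Hugo has the top bid and wins; the price is the second-highest bid, $16600.
Hugo's payoff = $46600 − $16600 = $30000. All other bidders lose, so their payoff is 0.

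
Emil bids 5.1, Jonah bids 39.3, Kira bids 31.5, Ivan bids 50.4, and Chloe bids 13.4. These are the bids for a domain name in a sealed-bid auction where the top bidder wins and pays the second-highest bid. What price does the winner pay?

39.3

Sorted high to low: Ivan 50.4; Jonah 39.3; Kira 31.5; Chloe 13.4; Emil 5.1.
Ivan is the highest bidder, so Ivan wins.
Under the second-price rule, the price is the second-highest bid: 39.3.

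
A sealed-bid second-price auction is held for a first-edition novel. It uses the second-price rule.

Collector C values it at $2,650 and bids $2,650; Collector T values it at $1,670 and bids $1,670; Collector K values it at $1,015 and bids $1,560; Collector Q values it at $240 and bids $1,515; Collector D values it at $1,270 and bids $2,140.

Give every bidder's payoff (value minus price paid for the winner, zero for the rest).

Ranking the bids: Collector C $2,650; Collector D $2,140; Collector T $1,670; Collector K $1,560; Collector Q $1,515.
Collector C has the top bid and wins; the price is the second-highest bid, $2,140.
Collector C's payoff = $2,650 − $2,140 = $510. All other bidders lose, so their payoff is 0.

Payoffs: Collector C $510, Collector T $0, Collector K $0, Collector Q $0, Collector D $0.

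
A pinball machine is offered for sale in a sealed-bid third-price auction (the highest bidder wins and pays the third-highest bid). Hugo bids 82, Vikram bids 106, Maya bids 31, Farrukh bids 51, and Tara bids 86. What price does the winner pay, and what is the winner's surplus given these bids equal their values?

Price 82; surplus 24.

Ordered from highest: Vikram 106; Tara 86; Hugo 82; Farrukh 51; Maya 31.
Vikram is the highest bidder, so Vikram wins.
Under the third-price rule, the price is the third-highest bid: 82.
Surplus = 106 − 82 = 24.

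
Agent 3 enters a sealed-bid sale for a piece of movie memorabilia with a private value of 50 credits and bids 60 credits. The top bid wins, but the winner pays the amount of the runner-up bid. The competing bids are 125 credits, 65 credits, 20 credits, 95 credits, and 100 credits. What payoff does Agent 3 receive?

Payoff = 0 credits.

Highest competing bid: 125 credits.
Agent 3's bid 60 credits is not the highest, so Agent 3 loses, pays nothing, and earns zero payoff.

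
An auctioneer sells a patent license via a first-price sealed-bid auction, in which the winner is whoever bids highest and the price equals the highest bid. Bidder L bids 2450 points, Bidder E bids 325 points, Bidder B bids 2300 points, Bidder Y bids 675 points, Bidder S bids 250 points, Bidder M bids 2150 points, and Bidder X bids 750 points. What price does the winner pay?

2450 points

Sorted high to low: Bidder L 2450 points > Bidder B 2300 points > Bidder M 2150 points > Bidder X 750 points > Bidder Y 675 points > Bidder E 325 points > Bidder S 250 points.
Bidder L is the highest bidder, so Bidder L wins.
Under the first-price rule, the price is the highest bid: 2450 points.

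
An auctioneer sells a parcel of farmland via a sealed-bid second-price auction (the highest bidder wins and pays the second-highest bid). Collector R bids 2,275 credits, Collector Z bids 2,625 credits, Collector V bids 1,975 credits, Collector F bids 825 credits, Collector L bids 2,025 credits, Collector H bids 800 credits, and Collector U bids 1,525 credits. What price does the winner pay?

Bids in descending order: Collector Z 2,625 credits, then Collector R 2,275 credits, then Collector L 2,025 credits, then Collector V 1,975 credits, then Collector U 1,525 credits, then Collector F 825 credits, then Collector H 800 credits.
Collector Z is the highest bidder, so Collector Z wins.
Under the second-price rule, the price is the second-highest bid: 2,275 credits.

Price paid: 2,275 credits.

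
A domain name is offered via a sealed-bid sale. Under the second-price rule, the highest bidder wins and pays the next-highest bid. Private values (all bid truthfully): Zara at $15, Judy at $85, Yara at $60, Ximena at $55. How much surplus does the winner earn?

Ranking the bids: Judy $85 > Yara $60 > Ximena $55 > Zara $15.
Judy wins with the top bid and pays the second-highest, $60.
Surplus = $85 − $60 = $25.

Surplus = $25.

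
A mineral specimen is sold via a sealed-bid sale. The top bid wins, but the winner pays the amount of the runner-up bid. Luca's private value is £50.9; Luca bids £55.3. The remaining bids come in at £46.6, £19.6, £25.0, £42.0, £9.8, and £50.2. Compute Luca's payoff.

Highest competing bid: £50.2.
Luca's bid £55.3 is the highest overall, so Luca wins and pays the second-highest bid, £50.2.
Payoff = value − price = £50.9 − £50.2 = £0.7.

Luca's payoff: £0.7.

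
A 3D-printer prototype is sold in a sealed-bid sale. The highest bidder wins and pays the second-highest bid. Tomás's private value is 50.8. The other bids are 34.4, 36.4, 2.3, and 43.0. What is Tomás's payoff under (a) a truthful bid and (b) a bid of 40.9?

Truthful: 7.8; alternative: 0.0.

The highest competing bid is 43.0.
Bidding truthfully at 50.8: Tomás has the top bid, wins, and pays the second-highest bid 43.0. Payoff = 50.8 − 43.0 = 7.8.
Bidding 40.9: the top bid is 43.0 (a rival), so Tomás loses. Payoff = 0.0.
Deviating from a truthful bid can only lose payoff in a second-price auction — never gain.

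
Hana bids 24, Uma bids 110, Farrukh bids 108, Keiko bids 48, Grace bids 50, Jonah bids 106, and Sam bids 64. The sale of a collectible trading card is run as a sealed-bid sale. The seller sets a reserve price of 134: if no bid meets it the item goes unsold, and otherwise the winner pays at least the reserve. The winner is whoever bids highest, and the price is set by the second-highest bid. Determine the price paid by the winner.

Ranking the bids: Uma 110 > Farrukh 108 > Jonah 106 > Sam 64 > Grace 50 > Keiko 48 > Hana 24.
The top bid 110 is below the reserve 134, so the item goes unsold and nothing is paid.

unsold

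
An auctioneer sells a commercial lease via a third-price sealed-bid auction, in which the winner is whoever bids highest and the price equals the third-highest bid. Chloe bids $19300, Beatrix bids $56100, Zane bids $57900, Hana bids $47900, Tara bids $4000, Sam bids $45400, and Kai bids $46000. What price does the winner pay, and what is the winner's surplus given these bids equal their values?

The winner pays $47900 for a surplus of $10000.

Bids in descending order: Zane $57900; Beatrix $56100; Hana $47900; Kai $46000; Sam $45400; Chloe $19300; Tara $4000.
Zane is the highest bidder, so Zane wins.
Under the third-price rule, the price is the third-highest bid: $47900.
Surplus = $57900 − $47900 = $10000.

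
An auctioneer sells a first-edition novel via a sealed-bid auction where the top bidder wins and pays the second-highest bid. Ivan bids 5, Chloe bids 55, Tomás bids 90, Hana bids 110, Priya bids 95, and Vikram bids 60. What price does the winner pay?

Sorted high to low: Hana 110, then Priya 95, then Tomás 90, then Vikram 60, then Chloe 55, then Ivan 5.
Hana is the highest bidder, so Hana wins.
Under the second-price rule, the price is the second-highest bid: 95.

Price paid: 95.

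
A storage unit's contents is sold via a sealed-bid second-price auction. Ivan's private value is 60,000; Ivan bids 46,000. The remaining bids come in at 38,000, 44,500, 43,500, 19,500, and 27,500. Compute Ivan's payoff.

Highest competing bid: 44,500.
Ivan's bid 46,000 is the highest overall, so Ivan wins and pays the second-highest bid, 44,500.
Payoff = value − price = 60,000 − 44,500 = 15,500.

Ivan's payoff: 15,500.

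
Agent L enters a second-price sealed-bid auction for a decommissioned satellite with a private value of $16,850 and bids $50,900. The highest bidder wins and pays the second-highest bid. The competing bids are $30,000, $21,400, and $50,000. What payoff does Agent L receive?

Highest competing bid: $50,000.
Agent L's bid $50,900 is the highest overall, so Agent L wins and pays the second-highest bid, $50,000.
Payoff = value − price = $16,850 − $50,000 = -$33,150.
Overbidding won the item at a price above value — truthful bidding would have avoided this loss.

Agent L's payoff: -$33,150.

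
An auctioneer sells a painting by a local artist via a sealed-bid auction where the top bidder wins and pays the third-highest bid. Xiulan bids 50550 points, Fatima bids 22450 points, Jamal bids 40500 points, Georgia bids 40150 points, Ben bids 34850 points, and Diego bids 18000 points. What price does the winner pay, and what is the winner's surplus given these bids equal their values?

Ranking the bids: Xiulan 50550 points; Jamal 40500 points; Georgia 40150 points; Ben 34850 points; Fatima 22450 points; Diego 18000 points.
Xiulan is the highest bidder, so Xiulan wins.
Under the third-price rule, the price is the third-highest bid: 40150 points.
Surplus = 50550 points − 40150 points = 10400 points.

Price 40150 points; surplus 10400 points.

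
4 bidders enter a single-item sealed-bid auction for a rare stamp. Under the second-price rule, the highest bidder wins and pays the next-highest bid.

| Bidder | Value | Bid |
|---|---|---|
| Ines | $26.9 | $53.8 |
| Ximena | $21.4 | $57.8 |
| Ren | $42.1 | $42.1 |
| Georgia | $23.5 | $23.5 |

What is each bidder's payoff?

Payoffs: Ines $0.0, Ximena -$32.4, Ren $0.0, Georgia $0.0.

Sorted high to low: Ximena $57.8; Ines $53.8; Ren $42.1; Georgia $23.5.
Ximena has the top bid and wins; the price is the second-highest bid, $53.8.
Ximena's payoff = $21.4 − $53.8 = -$32.4. All other bidders lose, so their payoff is 0.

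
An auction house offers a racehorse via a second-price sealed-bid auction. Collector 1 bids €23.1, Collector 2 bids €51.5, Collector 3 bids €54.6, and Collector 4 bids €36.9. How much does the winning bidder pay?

Ordered from highest: Collector 3 €54.6; Collector 2 €51.5; Collector 4 €36.9; Collector 1 €23.1.
Collector 3 has the highest bid, so Collector 3 wins.
The second-highest bid is €51.5, so that is what Collector 3 pays.

€51.5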